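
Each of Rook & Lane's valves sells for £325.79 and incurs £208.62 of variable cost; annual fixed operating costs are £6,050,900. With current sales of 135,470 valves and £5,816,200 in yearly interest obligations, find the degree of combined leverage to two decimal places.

3.96

At 135,470 units, contribution = 135,470 × £117.17 = £15,873,019.90.
Operating income = contribution − fixed costs = £15,873,019.90 − £6,050,900 = £9,822,119.90. Interest = £5,816,200.00, so EBIT − I = £4,005,919.90.
Degree of total leverage = total CM / (EBIT − interest) = £15,873,019.90 / £4,005,919.90 = 3.9624.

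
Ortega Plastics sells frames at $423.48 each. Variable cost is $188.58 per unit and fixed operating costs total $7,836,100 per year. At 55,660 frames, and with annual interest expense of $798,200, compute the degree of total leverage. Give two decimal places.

At 55,660 units, contribution = 55,660 × $234.90 = $13,074,534.00.
Operating income = contribution − fixed costs = $13,074,534.00 − $7,836,100 = $5,238,434.00. Interest = $798,200.00.
DOL = $13,074,534.00 ÷ $5,238,434.00 = 2.4959; DFL = $5,238,434.00 ÷ $4,440,234.00 = 1.1798.
Combined leverage = 2.4959 × 1.1798 = 2.9447.

2.94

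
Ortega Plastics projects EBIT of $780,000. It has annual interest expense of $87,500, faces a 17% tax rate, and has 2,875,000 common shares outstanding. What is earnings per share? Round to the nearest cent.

$0.20

Interest = $87,500.00, so EBT = $780,000 − $87,500.00 = $692,500.00.
Net income = $692,500.00 × (1 − 0.17) = $574,775.00.
EPS = $574,775.00 ÷ 2,875,000 = $0.20.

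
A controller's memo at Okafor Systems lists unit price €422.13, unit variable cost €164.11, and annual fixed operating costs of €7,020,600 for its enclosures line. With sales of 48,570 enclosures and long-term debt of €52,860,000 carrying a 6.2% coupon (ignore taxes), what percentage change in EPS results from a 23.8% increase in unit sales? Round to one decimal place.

At 48,570 units, contribution = 48,570 × €258.02 = €12,532,031.40.
Operating income = contribution − fixed costs = €12,532,031.40 − €7,020,600 = €5,511,431.40.
After interest of €3,277,320.00, pre-tax earnings = €2,234,111.40.
Degree of combined leverage = contribution ÷ (EBIT − I) = €12,532,031.40 ÷ €2,234,111.40 = 5.6094.
EPS therefore changes by 5.6094 × (+23.8%) = +133.5%.

+133.5%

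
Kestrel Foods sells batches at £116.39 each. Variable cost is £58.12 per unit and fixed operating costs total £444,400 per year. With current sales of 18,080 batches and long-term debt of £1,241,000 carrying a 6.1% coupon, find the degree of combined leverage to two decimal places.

Total contribution margin = 18,080 × £58.27 = £1,053,521.60.
Operating income = contribution − fixed costs = £1,053,521.60 − £444,400 = £609,121.60. Interest = £75,701.00.
DOL = £1,053,521.60 ÷ £609,121.60 = 1.7296; DFL = £609,121.60 ÷ £533,420.60 = 1.1419.
DCL = DOL × DFL = 1.7296 × 1.1419 = 1.9750.

1.98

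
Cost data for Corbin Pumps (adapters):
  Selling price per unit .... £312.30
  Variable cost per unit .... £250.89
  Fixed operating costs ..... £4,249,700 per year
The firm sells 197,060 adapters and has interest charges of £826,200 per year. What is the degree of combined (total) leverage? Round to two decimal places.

1.72

At 197,060 units, contribution = 197,060 × £61.41 = £12,101,454.60.
Operating income = contribution − fixed costs = £12,101,454.60 − £4,249,700 = £7,851,754.60. Interest = £826,200.00, so EBIT − I = £7,025,554.60.
Degree of total leverage = total CM / (EBIT − interest) = £12,101,454.60 / £7,025,554.60 = 1.7225.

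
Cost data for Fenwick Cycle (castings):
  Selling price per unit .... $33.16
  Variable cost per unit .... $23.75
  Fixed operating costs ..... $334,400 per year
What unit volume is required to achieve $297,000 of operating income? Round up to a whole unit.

67,099 castings

Unit CM = price − variable cost = $33.16 − $23.75 = $9.41.
Required volume = (fixed costs + target profit) ÷ CM = ($334,400 + $297,000) ÷ $9.41 = 67,098.83, so 67,099 castings.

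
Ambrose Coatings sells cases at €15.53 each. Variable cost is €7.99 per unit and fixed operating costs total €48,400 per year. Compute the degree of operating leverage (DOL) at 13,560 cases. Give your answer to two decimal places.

Total contribution margin = 13,560 × €7.54 = €102,242.40.
Subtracting fixed costs: EBIT = €102,242.40 − €48,400 = €53,842.40.
So DOL = total CM / EBIT = €102,242.40 / €53,842.40 = 1.8989.

1.90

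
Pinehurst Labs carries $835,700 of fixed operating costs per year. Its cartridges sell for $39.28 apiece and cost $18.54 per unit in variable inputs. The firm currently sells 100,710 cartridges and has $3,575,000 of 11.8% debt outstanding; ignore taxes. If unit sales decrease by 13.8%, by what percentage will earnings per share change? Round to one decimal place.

At 100,710 units, contribution = 100,710 × $20.74 = $2,088,725.40.
Operating income = contribution − fixed costs = $2,088,725.40 − $835,700 = $1,253,025.40.
After interest of $421,850.00, pre-tax earnings = $831,175.40.
Degree of combined leverage = contribution ÷ (EBIT − I) = $2,088,725.40 ÷ $831,175.40 = 2.5130.
EPS therefore changes by 2.5130 × (-13.8%) = -34.7%.

-34.7%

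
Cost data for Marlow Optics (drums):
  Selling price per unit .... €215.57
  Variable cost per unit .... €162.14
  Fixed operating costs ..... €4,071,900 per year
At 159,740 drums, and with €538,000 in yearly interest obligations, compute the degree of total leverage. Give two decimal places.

2.17

At 159,740 units, contribution = 159,740 × €53.43 = €8,534,908.20.
Operating income = contribution − fixed costs = €8,534,908.20 − €4,071,900 = €4,463,008.20. Interest = €538,000.00.
DOL = €8,534,908.20 ÷ €4,463,008.20 = 1.9124; DFL = €4,463,008.20 ÷ €3,925,008.20 = 1.1371.
Combined leverage = 1.9124 × 1.1371 = 2.1746.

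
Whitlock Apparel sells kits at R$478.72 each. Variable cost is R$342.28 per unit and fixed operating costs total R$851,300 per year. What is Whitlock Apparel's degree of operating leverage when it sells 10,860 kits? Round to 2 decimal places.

2.35

Contribution at this volume is 10,860 × R$136.44 = R$1,481,738.40.
Subtracting fixed costs: EBIT = R$1,481,738.40 − R$851,300 = R$630,438.40.
DOL = contribution ÷ EBIT = R$1,481,738.40 ÷ R$630,438.40 = 2.3503.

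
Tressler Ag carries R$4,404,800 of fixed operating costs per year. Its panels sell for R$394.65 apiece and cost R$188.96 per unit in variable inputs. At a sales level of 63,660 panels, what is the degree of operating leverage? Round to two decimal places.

1.51

Contribution at this volume is 63,660 × R$205.69 = R$13,094,225.40.
EBIT = R$13,094,225.40 − R$4,404,800 = R$8,689,425.40.
So DOL = total CM / EBIT = R$13,094,225.40 / R$8,689,425.40 = 1.5069.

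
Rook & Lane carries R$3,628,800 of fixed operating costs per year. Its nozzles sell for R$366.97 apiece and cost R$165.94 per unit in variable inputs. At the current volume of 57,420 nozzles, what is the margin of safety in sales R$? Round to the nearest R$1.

Unit CM = price − variable cost = R$366.97 − R$165.94 = R$201.03. Break-even units = R$3,628,800 ÷ R$201.03 = 18,051.04; break-even revenue = 18,051.04 × R$366.97 = R$6,624,189.11.
Actual sales revenue = 57,420 × R$366.97 = R$21,071,417.40.
Margin of safety = R$21,071,417.40 − R$6,624,189.11 = R$14,447,228.

R$14,447,228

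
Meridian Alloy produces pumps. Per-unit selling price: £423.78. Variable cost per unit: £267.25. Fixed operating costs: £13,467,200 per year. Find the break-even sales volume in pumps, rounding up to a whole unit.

Contribution margin per unit = £423.78 − £267.25 = £156.53.
Break-even Q = £13,467,200 / £156.53 = 86,035.90 → 86,036 pumps.

86,036 pumps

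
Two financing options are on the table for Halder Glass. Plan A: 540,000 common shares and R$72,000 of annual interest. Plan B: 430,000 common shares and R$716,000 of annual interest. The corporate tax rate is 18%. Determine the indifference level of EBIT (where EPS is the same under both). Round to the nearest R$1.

Set EPS_A = EPS_B: (EBIT − R$72,000)(1 − 0.18) ÷ 540,000 = (EBIT − R$716,000)(1 − 0.18) ÷ 430,000.
Cancelling (1 − t) and cross-multiplying: 430,000·(EBIT − 72,000) = 540,000·(EBIT − 716,000).
Solving, EBIT = (716,000·540,000 − 72,000·430,000) / (540,000 − 430,000) = 355,680,000,000 / 110,000 = 3,233,454.55.

R$3,233,455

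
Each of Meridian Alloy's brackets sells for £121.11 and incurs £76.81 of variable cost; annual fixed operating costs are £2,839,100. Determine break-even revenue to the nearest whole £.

£7,761,702

Contribution margin per unit = £121.11 − £76.81 = £44.30, a CM ratio of £44.30 ÷ £121.11 = 0.3658.
Break-even revenue = fixed costs × price ÷ CM = £2,839,100 × £121.11 ÷ £44.30 = £7,761,702.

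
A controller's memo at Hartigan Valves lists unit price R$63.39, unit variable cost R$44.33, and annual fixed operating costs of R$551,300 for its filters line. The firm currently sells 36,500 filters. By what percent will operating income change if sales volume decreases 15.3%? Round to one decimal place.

-73.7%

At 36,500 units, contribution = 36,500 × R$19.06 = R$695,690.00.
Operating income = contribution − fixed costs = R$695,690.00 − R$551,300 = R$144,390.00.
DOL = contribution ÷ EBIT = R$695,690.00 ÷ R$144,390.00 = 4.8181.
%ΔEBIT = DOL × %ΔSales = 4.8181 × -15.3% = -73.7%.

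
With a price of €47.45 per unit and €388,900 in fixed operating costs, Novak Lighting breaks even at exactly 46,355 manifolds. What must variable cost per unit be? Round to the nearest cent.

€39.06

At break-even, FC = Q × (P − VC), so P − VC = €388,900 ÷ 46,355 = €8.3896.
Hence VC = price − CM = €47.45 − €8.3896 = €39.06.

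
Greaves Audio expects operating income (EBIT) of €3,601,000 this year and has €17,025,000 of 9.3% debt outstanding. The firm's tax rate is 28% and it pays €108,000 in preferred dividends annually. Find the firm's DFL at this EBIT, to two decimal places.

1.93

Annual interest charges come to €1,583,325.00.
Preferred dividends grossed up pre-tax: €108,000 / (1 − 0.28) = €150,000.00.
DFL = EBIT ÷ [EBIT − I − D_p/(1−t)] = €3,601,000 ÷ [€3,601,000 − €1,583,325.00 − €150,000.00] = €3,601,000 ÷ €1,867,675.00 = 1.9281.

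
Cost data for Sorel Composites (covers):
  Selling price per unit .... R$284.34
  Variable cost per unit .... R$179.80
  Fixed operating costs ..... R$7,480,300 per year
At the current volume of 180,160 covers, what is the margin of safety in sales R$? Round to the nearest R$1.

R$30,880,908

Each unit contributes R$284.34 − R$179.80 = R$104.54. Break-even units = R$7,480,300 ÷ R$104.54 = 71,554.43; break-even revenue = 71,554.43 × R$284.34 = R$20,345,786.32.
Actual sales revenue = 180,160 × R$284.34 = R$51,226,694.40.
Margin of safety = R$51,226,694.40 − R$20,345,786.32 = R$30,880,908.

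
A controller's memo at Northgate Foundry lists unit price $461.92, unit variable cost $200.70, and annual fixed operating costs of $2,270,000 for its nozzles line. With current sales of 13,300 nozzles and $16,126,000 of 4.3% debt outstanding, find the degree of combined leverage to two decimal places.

6.80

At 13,300 units, contribution = 13,300 × $261.22 = $3,474,226.00.
EBIT = $3,474,226.00 − $2,270,000 = $1,204,226.00. Interest = $693,418.00.
DOL = $3,474,226.00 ÷ $1,204,226.00 = 2.8850; DFL = $1,204,226.00 ÷ $510,808.00 = 2.3575.
DCL = DOL × DFL = 2.8850 × 2.3575 = 6.8014.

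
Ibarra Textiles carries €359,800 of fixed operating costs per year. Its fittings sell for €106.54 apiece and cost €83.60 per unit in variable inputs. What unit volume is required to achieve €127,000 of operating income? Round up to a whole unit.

21,221 fittings

Contribution margin per unit = €106.54 − €83.60 = €22.94.
Required volume = (fixed costs + target profit) ÷ CM = (€359,800 + €127,000) ÷ €22.94 = 21,220.58, so 21,221 fittings.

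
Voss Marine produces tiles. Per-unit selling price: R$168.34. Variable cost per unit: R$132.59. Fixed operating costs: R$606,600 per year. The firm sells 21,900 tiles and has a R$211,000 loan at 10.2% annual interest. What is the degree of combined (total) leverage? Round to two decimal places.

5.06

Contribution at this volume is 21,900 × R$35.75 = R$782,925.00.
Operating income = contribution − fixed costs = R$782,925.00 − R$606,600 = R$176,325.00. Interest = R$21,522.00.
DOL = R$782,925.00 ÷ R$176,325.00 = 4.4402; DFL = R$176,325.00 ÷ R$154,803.00 = 1.1390.
Combined leverage = 4.4402 × 1.1390 = 5.0574.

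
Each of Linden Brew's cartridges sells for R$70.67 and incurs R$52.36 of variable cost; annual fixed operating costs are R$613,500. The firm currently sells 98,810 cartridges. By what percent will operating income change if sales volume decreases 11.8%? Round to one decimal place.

-17.9%

Total contribution margin = 98,810 × R$18.31 = R$1,809,211.10.
EBIT = R$1,809,211.10 − R$613,500 = R$1,195,711.10.
So DOL = total CM / EBIT = R$1,809,211.10 / R$1,195,711.10 = 1.5131.
%ΔEBIT = DOL × %ΔSales = 1.5131 × -11.8% = -17.9%.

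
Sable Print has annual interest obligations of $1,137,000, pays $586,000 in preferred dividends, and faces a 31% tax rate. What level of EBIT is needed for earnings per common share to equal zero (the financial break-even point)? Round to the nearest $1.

Grossing the preferred dividend up to pre-tax terms: $586,000 / (1 − 0.31) = $849,275.36.
Financial break-even EBIT = interest + D_p ÷ (1 − t) = $1,137,000 + $849,275.36 = $1,986,275.36.

$1,986,275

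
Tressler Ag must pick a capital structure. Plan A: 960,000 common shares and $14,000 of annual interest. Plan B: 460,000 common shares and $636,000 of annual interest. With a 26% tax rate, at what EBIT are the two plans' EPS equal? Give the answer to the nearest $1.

Set EPS_A = EPS_B: (EBIT − $14,000)(1 − 0.26) ÷ 960,000 = (EBIT − $636,000)(1 − 0.26) ÷ 460,000.
The (1 − t) factor cancels: (EBIT − 14,000) × 460,000 = (EBIT − 636,000) × 960,000.
EBIT × (960,000 − 460,000) = 636,000 × 960,000 − 14,000 × 460,000 = 604,120,000,000, so EBIT = 604,120,000,000 ÷ 500,000 = 1,208,240.00.

$1,208,240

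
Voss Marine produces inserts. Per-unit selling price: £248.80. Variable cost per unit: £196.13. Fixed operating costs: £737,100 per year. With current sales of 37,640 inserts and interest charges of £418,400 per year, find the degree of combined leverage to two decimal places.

2.40

At 37,640 units, contribution = 37,640 × £52.67 = £1,982,498.80.
Operating income = contribution − fixed costs = £1,982,498.80 − £737,100 = £1,245,398.80. Interest = £418,400.00.
DOL = £1,982,498.80 ÷ £1,245,398.80 = 1.5919; DFL = £1,245,398.80 ÷ £826,998.80 = 1.5059.
DCL = DOL × DFL = 1.5919 × 1.5059 = 2.3972.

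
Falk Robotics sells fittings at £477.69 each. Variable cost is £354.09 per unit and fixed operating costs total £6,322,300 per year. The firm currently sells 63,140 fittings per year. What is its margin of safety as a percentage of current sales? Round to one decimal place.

19.0%

Each unit contributes £477.69 − £354.09 = £123.60. Break-even units = £6,322,300 ÷ £123.60 = 51,151.29; break-even revenue = 51,151.29 × £477.69 = £24,434,461.87.
Current sales = 63,140 × £477.69 = £30,161,346.60.
Margin of safety = (£30,161,346.60 − £24,434,461.87) ÷ £30,161,346.60 = 19.0%.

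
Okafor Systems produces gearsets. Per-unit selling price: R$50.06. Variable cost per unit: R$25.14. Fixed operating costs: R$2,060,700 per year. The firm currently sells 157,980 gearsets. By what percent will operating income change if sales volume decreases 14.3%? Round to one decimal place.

Contribution at this volume is 157,980 × R$24.92 = R$3,936,861.60.
Subtracting fixed costs: EBIT = R$3,936,861.60 − R$2,060,700 = R$1,876,161.60.
So DOL = total CM / EBIT = R$3,936,861.60 / R$1,876,161.60 = 2.0984.
Operating income changes by 2.0984 × -14.3% = -30.0%.

-30.0%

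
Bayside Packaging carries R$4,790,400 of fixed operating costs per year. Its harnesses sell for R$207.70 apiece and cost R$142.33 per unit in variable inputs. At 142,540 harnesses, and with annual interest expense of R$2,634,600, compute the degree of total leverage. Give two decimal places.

Contribution at this volume is 142,540 × R$65.37 = R$9,317,839.80.
Operating income = contribution − fixed costs = R$9,317,839.80 − R$4,790,400 = R$4,527,439.80. Interest = R$2,634,600.00, so EBIT − I = R$1,892,839.80.
Degree of total leverage = total CM / (EBIT − interest) = R$9,317,839.80 / R$1,892,839.80 = 4.9227.

4.92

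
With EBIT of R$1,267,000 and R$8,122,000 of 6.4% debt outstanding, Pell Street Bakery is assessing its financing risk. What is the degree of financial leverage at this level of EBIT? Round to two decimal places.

1.70

Interest = R$519,808.00.
Degree of financial leverage = EBIT / (EBIT − interest) = R$1,267,000 / R$747,192.00 = 1.6957.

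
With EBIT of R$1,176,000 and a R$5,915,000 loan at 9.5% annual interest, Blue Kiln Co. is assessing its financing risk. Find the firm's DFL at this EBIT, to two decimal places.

Interest = R$561,925.00.
DFL = EBIT ÷ (EBIT − I) = R$1,176,000 ÷ (R$1,176,000 − R$561,925.00) = R$1,176,000 ÷ R$614,075.00 = 1.9151.

1.92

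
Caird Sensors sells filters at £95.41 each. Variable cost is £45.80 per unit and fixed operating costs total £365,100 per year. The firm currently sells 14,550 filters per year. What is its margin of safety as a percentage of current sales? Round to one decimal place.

49.4%

Unit CM = price − variable cost = £95.41 − £45.80 = £49.61. Break-even units = £365,100 ÷ £49.61 = 7,359.40; break-even revenue = 7,359.40 × £95.41 = £702,160.67.
Current sales = 14,550 × £95.41 = £1,388,215.50.
Margin of safety = (£1,388,215.50 − £702,160.67) ÷ £1,388,215.50 = 49.4%.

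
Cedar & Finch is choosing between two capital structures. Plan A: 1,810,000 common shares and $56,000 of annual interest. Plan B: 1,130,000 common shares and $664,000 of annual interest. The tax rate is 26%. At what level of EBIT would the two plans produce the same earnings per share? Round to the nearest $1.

$1,674,353

At indifference, (EBIT − 56,000)(1 − t)/1,810,000 = (EBIT − 664,000)(1 − t)/1,130,000.
Cancelling (1 − t) and cross-multiplying: 1,130,000·(EBIT − 56,000) = 1,810,000·(EBIT − 664,000).
Solving, EBIT = (664,000·1,810,000 − 56,000·1,130,000) / (1,810,000 − 1,130,000) = 1,138,560,000,000 / 680,000 = 1,674,352.94.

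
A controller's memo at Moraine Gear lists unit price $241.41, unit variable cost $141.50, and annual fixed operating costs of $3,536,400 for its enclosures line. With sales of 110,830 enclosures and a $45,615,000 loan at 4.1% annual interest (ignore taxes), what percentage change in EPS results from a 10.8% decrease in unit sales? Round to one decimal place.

At 110,830 units, contribution = 110,830 × $99.91 = $11,073,025.30.
Operating income = contribution − fixed costs = $11,073,025.30 − $3,536,400 = $7,536,625.30.
After interest of $1,870,215.00, pre-tax earnings = $5,666,410.30.
DCL = total CM / (EBIT − I) = $11,073,025.30 / $5,666,410.30 = 1.9542.
%ΔEPS = DCL × %ΔSales = 1.9542 × -10.8% = -21.1%.

-21.1%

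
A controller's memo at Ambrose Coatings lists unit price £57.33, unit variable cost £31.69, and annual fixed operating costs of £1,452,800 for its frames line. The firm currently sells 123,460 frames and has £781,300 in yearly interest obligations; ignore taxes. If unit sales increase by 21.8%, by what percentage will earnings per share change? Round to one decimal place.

Contribution at this volume is 123,460 × £25.64 = £3,165,514.40.
Operating income = contribution − fixed costs = £3,165,514.40 − £1,452,800 = £1,712,714.40.
Interest = £781,300.00, so EBIT − I = £931,414.40.
Degree of combined leverage = contribution ÷ (EBIT − I) = £3,165,514.40 ÷ £931,414.40 = 3.3986.
EPS therefore changes by 3.3986 × (+21.8%) = +74.1%.

+74.1%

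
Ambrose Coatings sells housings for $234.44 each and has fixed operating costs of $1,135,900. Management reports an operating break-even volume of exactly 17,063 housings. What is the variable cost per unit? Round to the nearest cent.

$167.87

Contribution per unit must be FC / Q = $1,135,900 / 17,063 = $66.5709.
Hence VC = price − CM = $234.44 − $66.5709 = $167.87.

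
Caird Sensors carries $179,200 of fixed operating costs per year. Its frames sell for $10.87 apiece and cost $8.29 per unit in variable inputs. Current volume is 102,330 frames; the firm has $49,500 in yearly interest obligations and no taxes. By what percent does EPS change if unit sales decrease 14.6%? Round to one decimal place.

-109.2%

Total contribution margin = 102,330 × $2.58 = $264,011.40.
EBIT = $264,011.40 − $179,200 = $84,811.40.
Interest = $49,500.00, so EBIT − I = $35,311.40.
DCL = total CM / (EBIT − I) = $264,011.40 / $35,311.40 = 7.4767.
%ΔEPS = DCL × %ΔSales = 7.4767 × -14.6% = -109.2%.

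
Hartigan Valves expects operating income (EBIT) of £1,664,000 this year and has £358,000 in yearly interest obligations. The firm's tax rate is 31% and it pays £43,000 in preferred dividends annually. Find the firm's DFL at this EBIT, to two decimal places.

Interest = £358,000.00.
Pre-tax preferred-dividend burden = £43,000 ÷ (1 − 0.31) = £62,318.84.
DFL = EBIT ÷ [EBIT − I − D_p/(1−t)] = £1,664,000 ÷ [£1,664,000 − £358,000.00 − £62,318.84] = £1,664,000 ÷ £1,243,681.16 = 1.3380.

1.34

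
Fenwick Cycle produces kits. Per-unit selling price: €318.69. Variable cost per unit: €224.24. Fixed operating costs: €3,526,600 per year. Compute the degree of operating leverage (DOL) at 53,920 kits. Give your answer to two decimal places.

3.25

Contribution at this volume is 53,920 × €94.45 = €5,092,744.00.
Operating income = contribution − fixed costs = €5,092,744.00 − €3,526,600 = €1,566,144.00.
DOL = contribution ÷ EBIT = €5,092,744.00 ÷ €1,566,144.00 = 3.2518.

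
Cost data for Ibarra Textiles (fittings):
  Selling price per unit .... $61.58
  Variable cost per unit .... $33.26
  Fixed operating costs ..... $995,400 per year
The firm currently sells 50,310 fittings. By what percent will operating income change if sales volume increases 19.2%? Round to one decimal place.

Total contribution margin = 50,310 × $28.32 = $1,424,779.20.
EBIT = $1,424,779.20 − $995,400 = $429,379.20.
DOL = contribution ÷ EBIT = $1,424,779.20 ÷ $429,379.20 = 3.3182.
Operating income changes by 3.3182 × +19.2% = +63.7%.

+63.7%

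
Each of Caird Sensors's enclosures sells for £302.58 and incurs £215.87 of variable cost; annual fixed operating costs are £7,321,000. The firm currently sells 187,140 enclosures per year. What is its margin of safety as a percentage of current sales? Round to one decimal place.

Each unit contributes £302.58 − £215.87 = £86.71. Break-even units = £7,321,000 ÷ £86.71 = 84,430.86; break-even revenue = 84,430.86 × £302.58 = £25,547,090.07.
Current sales = 187,140 × £302.58 = £56,624,821.20.
Margin of safety = (£56,624,821.20 − £25,547,090.07) ÷ £56,624,821.20 = 54.9%.

54.9%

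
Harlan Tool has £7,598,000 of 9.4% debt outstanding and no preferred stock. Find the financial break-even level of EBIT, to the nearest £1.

Annual interest = 9.4% × £7,598,000 = £714,212.00.
Without preferred stock the financial break-even is simply EBIT = interest = £714,212.00.

£714,212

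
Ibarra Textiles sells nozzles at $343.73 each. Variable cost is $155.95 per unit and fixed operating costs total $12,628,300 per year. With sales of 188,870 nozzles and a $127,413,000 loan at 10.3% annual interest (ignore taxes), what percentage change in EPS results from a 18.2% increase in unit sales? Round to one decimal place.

+66.4%

Contribution at this volume is 188,870 × $187.78 = $35,466,008.60.
Operating income = contribution − fixed costs = $35,466,008.60 − $12,628,300 = $22,837,708.60.
Interest = $13,123,539.00, so EBIT − I = $9,714,169.60.
DCL = total CM / (EBIT − I) = $35,466,008.60 / $9,714,169.60 = 3.6510.
%ΔEPS = DCL × %ΔSales = 3.6510 × +18.2% = +66.4%.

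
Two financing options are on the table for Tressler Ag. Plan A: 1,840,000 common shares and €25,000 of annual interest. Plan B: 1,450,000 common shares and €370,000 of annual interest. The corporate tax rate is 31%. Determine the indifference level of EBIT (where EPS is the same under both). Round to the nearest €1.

Set EPS_A = EPS_B: (EBIT − €25,000)(1 − 0.31) ÷ 1,840,000 = (EBIT − €370,000)(1 − 0.31) ÷ 1,450,000.
The (1 − t) factor cancels: (EBIT − 25,000) × 1,450,000 = (EBIT − 370,000) × 1,840,000.
Solving, EBIT = (370,000·1,840,000 − 25,000·1,450,000) / (1,840,000 − 1,450,000) = 644,550,000,000 / 390,000 = 1,652,692.31.

€1,652,692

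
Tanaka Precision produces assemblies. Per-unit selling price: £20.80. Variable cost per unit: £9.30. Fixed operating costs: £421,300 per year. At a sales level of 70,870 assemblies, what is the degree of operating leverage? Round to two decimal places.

At 70,870 units, contribution = 70,870 × £11.50 = £815,005.00.
EBIT = £815,005.00 − £421,300 = £393,705.00.
So DOL = total CM / EBIT = £815,005.00 / £393,705.00 = 2.0701.

2.07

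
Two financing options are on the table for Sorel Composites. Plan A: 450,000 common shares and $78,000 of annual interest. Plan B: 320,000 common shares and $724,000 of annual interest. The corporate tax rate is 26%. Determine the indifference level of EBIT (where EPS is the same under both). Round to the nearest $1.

$2,314,154

At indifference, (EBIT − 78,000)(1 − t)/450,000 = (EBIT − 724,000)(1 − t)/320,000.
The (1 − t) factor cancels: (EBIT − 78,000) × 320,000 = (EBIT − 724,000) × 450,000.
Solving, EBIT = (724,000·450,000 − 78,000·320,000) / (450,000 − 320,000) = 300,840,000,000 / 130,000 = 2,314,153.85.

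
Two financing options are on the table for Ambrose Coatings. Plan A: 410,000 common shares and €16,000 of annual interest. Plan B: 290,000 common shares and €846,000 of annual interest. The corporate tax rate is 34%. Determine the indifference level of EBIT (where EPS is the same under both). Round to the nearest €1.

€2,851,833

Set EPS_A = EPS_B: (EBIT − €16,000)(1 − 0.34) ÷ 410,000 = (EBIT − €846,000)(1 − 0.34) ÷ 290,000.
Cancelling (1 − t) and cross-multiplying: 290,000·(EBIT − 16,000) = 410,000·(EBIT − 846,000).
Solving, EBIT = (846,000·410,000 − 16,000·290,000) / (410,000 − 290,000) = 342,220,000,000 / 120,000 = 2,851,833.33.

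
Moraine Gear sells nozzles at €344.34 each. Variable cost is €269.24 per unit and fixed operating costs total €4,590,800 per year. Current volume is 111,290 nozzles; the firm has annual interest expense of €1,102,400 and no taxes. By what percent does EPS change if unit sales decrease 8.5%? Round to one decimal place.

-26.7%

At 111,290 units, contribution = 111,290 × €75.10 = €8,357,879.00.
EBIT = €8,357,879.00 − €4,590,800 = €3,767,079.00.
Interest = €1,102,400.00, so EBIT − I = €2,664,679.00.
DCL = total CM / (EBIT − I) = €8,357,879.00 / €2,664,679.00 = 3.1365.
EPS therefore changes by 3.1365 × (-8.5%) = -26.7%.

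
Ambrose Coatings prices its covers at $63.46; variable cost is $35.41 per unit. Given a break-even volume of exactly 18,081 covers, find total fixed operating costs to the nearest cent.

Each unit contributes $63.46 − $35.41 = $28.05.
Fixed costs = break-even units × CM = 18,081 × $28.05 = $507,172.05.

$507,172.05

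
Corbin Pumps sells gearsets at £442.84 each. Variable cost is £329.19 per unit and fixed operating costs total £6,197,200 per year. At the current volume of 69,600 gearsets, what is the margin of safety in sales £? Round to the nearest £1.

Unit CM = price − variable cost = £442.84 − £329.19 = £113.65. Break-even units = £6,197,200 ÷ £113.65 = 54,528.82; break-even revenue = 54,528.82 × £442.84 = £24,147,541.12.
Actual sales revenue = 69,600 × £442.84 = £30,821,664.00.
Margin of safety = £30,821,664.00 − £24,147,541.12 = £6,674,123.

£6,674,123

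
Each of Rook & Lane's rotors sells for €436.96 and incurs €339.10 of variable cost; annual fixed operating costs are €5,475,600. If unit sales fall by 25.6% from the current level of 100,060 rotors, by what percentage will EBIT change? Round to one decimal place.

Total contribution margin = 100,060 × €97.86 = €9,791,871.60.
EBIT = €9,791,871.60 − €5,475,600 = €4,316,271.60.
So DOL = total CM / EBIT = €9,791,871.60 / €4,316,271.60 = 2.2686.
Operating income changes by 2.2686 × -25.6% = -58.1%.

-58.1%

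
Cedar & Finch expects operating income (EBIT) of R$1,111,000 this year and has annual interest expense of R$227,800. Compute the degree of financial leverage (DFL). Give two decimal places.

Interest = R$227,800.00.
Degree of financial leverage = EBIT / (EBIT − interest) = R$1,111,000 / R$883,200.00 = 1.2579.

1.26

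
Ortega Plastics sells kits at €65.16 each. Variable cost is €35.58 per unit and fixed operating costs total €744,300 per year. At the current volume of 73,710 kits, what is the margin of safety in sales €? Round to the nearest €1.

Unit CM = price − variable cost = €65.16 − €35.58 = €29.58. Break-even units = €744,300 ÷ €29.58 = 25,162.27; break-even revenue = 25,162.27 × €65.16 = €1,639,573.63.
Current sales = 73,710 × €65.16 = €4,802,943.60.
Margin of safety = €4,802,943.60 − €1,639,573.63 = €3,163,370.

€3,163,370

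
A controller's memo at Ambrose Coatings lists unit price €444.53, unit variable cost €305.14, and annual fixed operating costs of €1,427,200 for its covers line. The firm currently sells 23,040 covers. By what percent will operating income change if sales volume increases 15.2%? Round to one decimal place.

+27.4%

Total contribution margin = 23,040 × €139.39 = €3,211,545.60.
Subtracting fixed costs: EBIT = €3,211,545.60 − €1,427,200 = €1,784,345.60.
So DOL = total CM / EBIT = €3,211,545.60 / €1,784,345.60 = 1.7998.
Operating income changes by 1.7998 × +15.2% = +27.4%.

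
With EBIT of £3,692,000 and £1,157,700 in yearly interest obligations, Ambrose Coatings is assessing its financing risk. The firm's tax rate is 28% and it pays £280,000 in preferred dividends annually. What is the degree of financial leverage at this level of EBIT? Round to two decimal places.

1.72

Annual interest charges come to £1,157,700.00.
Pre-tax preferred-dividend burden = £280,000 ÷ (1 − 0.28) = £388,888.89.
DFL = EBIT ÷ [EBIT − I − D_p/(1−t)] = £3,692,000 ÷ [£3,692,000 − £1,157,700.00 − £388,888.89] = £3,692,000 ÷ £2,145,411.11 = 1.7209.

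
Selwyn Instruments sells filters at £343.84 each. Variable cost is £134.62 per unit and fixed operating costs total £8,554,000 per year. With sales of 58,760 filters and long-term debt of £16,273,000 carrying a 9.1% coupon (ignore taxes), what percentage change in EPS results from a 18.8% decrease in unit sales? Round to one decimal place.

Contribution at this volume is 58,760 × £209.22 = £12,293,767.20.
EBIT = £12,293,767.20 − £8,554,000 = £3,739,767.20.
Interest = £1,480,843.00, so EBIT − I = £2,258,924.20.
Degree of combined leverage = contribution ÷ (EBIT − I) = £12,293,767.20 ÷ £2,258,924.20 = 5.4423.
%ΔEPS = DCL × %ΔSales = 5.4423 × -18.8% = -102.3%.

-102.3%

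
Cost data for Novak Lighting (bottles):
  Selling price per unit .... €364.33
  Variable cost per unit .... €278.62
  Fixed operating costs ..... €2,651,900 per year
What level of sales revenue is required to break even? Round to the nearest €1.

€11,272,509

CM per unit = €364.33 − €278.62 = €85.71; CM ratio = €85.71 / €364.33 = 0.2353.
Break-even revenue = fixed costs × price ÷ CM = €2,651,900 × €364.33 ÷ €85.71 = €11,272,509.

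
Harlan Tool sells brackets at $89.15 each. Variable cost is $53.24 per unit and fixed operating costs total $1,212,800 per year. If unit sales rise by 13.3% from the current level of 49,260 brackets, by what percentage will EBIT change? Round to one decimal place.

+42.3%

Total contribution margin = 49,260 × $35.91 = $1,768,926.60.
Subtracting fixed costs: EBIT = $1,768,926.60 − $1,212,800 = $556,126.60.
So DOL = total CM / EBIT = $1,768,926.60 / $556,126.60 = 3.1808.
Operating income changes by 3.1808 × +13.3% = +42.3%.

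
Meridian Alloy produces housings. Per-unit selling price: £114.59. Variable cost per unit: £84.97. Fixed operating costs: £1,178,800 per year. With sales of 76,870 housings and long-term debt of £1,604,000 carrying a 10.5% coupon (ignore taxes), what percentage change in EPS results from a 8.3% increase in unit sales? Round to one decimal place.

At 76,870 units, contribution = 76,870 × £29.62 = £2,276,889.40.
Subtracting fixed costs: EBIT = £2,276,889.40 − £1,178,800 = £1,098,089.40.
Interest = £168,420.00, so EBIT − I = £929,669.40.
Degree of combined leverage = contribution ÷ (EBIT − I) = £2,276,889.40 ÷ £929,669.40 = 2.4491.
EPS therefore changes by 2.4491 × (+8.3%) = +20.3%.

+20.3%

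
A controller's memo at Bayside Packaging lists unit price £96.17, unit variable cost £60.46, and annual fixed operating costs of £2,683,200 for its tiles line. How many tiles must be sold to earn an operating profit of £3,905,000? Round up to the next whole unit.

Contribution margin per unit = £96.17 − £60.46 = £35.71.
Required volume = (fixed costs + target profit) ÷ CM = (£2,683,200 + £3,905,000) ÷ £35.71 = 184,491.74, so 184,492 tiles.

184,492 tiles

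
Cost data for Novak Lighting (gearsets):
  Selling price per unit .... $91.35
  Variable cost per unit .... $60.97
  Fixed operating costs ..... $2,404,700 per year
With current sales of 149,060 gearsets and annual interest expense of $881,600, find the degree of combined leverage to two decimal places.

At 149,060 units, contribution = 149,060 × $30.38 = $4,528,442.80.
EBIT = $4,528,442.80 − $2,404,700 = $2,123,742.80. Interest = $881,600.00, so EBIT − I = $1,242,142.80.
Degree of total leverage = total CM / (EBIT − interest) = $4,528,442.80 / $1,242,142.80 = 3.6457.

3.65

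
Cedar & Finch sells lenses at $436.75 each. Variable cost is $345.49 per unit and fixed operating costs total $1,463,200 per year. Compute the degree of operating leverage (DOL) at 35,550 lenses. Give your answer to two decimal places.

Contribution at this volume is 35,550 × $91.26 = $3,244,293.00.
EBIT = $3,244,293.00 − $1,463,200 = $1,781,093.00.
Degree of operating leverage = $3,244,293.00 / $1,781,093.00 = 1.8215.

1.82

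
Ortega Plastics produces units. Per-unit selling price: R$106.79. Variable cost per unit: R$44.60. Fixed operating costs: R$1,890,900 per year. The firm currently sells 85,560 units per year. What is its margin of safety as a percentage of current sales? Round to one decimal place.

Each unit contributes R$106.79 − R$44.60 = R$62.19. Break-even units = R$1,890,900 ÷ R$62.19 = 30,405.21; break-even revenue = 30,405.21 × R$106.79 = R$3,246,972.36.
Actual sales revenue = 85,560 × R$106.79 = R$9,136,952.40.
Margin of safety = (R$9,136,952.40 − R$3,246,972.36) ÷ R$9,136,952.40 = 64.5%.

64.5%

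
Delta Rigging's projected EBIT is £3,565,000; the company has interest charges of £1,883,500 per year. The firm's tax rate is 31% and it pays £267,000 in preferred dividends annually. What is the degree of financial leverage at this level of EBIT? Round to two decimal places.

2.75

Annual interest charges come to £1,883,500.00.
Preferred dividends grossed up pre-tax: £267,000 / (1 − 0.31) = £386,956.52.
DFL = EBIT ÷ [EBIT − I − D_p/(1−t)] = £3,565,000 ÷ [£3,565,000 − £1,883,500.00 − £386,956.52] = £3,565,000 ÷ £1,294,543.48 = 2.7539.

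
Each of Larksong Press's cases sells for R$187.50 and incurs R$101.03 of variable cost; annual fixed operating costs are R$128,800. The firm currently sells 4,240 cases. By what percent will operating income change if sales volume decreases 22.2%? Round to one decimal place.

At 4,240 units, contribution = 4,240 × R$86.47 = R$366,632.80.
Subtracting fixed costs: EBIT = R$366,632.80 − R$128,800 = R$237,832.80.
So DOL = total CM / EBIT = R$366,632.80 / R$237,832.80 = 1.5416.
So EBIT moves 1.5416 × (-22.2%) = -34.2%.

-34.2%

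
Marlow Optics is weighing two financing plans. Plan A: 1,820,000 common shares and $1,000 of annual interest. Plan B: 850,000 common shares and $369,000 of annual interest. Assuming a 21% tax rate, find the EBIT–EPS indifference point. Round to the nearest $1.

$691,474

Set EPS_A = EPS_B: (EBIT − $1,000)(1 − 0.21) ÷ 1,820,000 = (EBIT − $369,000)(1 − 0.21) ÷ 850,000.
The (1 − t) factor cancels: (EBIT − 1,000) × 850,000 = (EBIT − 369,000) × 1,820,000.
Solving, EBIT = (369,000·1,820,000 − 1,000·850,000) / (1,820,000 − 850,000) = 670,730,000,000 / 970,000 = 691,474.23.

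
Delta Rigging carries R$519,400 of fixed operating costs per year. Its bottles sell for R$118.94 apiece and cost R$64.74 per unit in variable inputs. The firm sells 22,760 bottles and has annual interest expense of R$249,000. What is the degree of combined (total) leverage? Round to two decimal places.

2.65

At 22,760 units, contribution = 22,760 × R$54.20 = R$1,233,592.00.
Subtracting fixed costs: EBIT = R$1,233,592.00 − R$519,400 = R$714,192.00. Interest = R$249,000.00, so EBIT − I = R$465,192.00.
Degree of total leverage = total CM / (EBIT − interest) = R$1,233,592.00 / R$465,192.00 = 2.6518.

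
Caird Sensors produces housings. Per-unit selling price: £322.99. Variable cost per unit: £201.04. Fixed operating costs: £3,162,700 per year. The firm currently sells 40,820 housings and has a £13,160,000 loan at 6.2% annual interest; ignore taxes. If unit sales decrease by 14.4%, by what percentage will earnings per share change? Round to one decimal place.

At 40,820 units, contribution = 40,820 × £121.95 = £4,977,999.00.
Operating income = contribution − fixed costs = £4,977,999.00 − £3,162,700 = £1,815,299.00.
After interest of £815,920.00, pre-tax earnings = £999,379.00.
Degree of combined leverage = contribution ÷ (EBIT − I) = £4,977,999.00 ÷ £999,379.00 = 4.9811.
%ΔEPS = DCL × %ΔSales = 4.9811 × -14.4% = -71.7%.

-71.7%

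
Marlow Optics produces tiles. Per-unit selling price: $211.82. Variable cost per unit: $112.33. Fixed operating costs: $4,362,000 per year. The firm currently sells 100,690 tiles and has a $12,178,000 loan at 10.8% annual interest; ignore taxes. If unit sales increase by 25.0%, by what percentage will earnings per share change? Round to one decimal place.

Contribution at this volume is 100,690 × $99.49 = $10,017,648.10.
Operating income = contribution − fixed costs = $10,017,648.10 − $4,362,000 = $5,655,648.10.
Interest = $1,315,224.00, so EBIT − I = $4,340,424.10.
Degree of combined leverage = contribution ÷ (EBIT − I) = $10,017,648.10 ÷ $4,340,424.10 = 2.3080.
%ΔEPS = DCL × %ΔSales = 2.3080 × +25.0% = +57.7%.

+57.7%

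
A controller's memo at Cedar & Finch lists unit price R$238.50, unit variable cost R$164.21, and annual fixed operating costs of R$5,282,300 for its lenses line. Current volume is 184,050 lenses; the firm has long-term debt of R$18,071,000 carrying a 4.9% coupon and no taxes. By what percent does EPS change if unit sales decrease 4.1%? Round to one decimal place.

Contribution at this volume is 184,050 × R$74.29 = R$13,673,074.50.
EBIT = R$13,673,074.50 − R$5,282,300 = R$8,390,774.50.
After interest of R$885,479.00, pre-tax earnings = R$7,505,295.50.
Degree of combined leverage = contribution ÷ (EBIT − I) = R$13,673,074.50 ÷ R$7,505,295.50 = 1.8218.
%ΔEPS = DCL × %ΔSales = 1.8218 × -4.1% = -7.5%.

-7.5%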